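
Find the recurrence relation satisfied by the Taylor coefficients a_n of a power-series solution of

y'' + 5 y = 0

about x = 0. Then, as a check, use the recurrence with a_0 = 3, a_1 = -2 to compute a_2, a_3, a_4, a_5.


Substitute y = sum_n a_n x^n into y'' + (const) y = 0.
y''(x) = sum_{n>=0} (n+2)(n+1) a_{n+2} x^n.
The ODE becomes sum_n [(n+2)(n+1) a_{n+2} + 5 a_n] x^n = 0.
Setting each coefficient to zero gives the recurrence:
  (n+2)(n+1) a_{n+2} + 5 a_n = 0,
  a_{n+2} = -5 / ((n+1)(n+2)) a_n.

Check with a_0 = 3, a_1 = -2 (apply the recurrence for n = 0, 1, 2, 3): a_0 = 3, a_1 = -2, a_2 = -15/2, a_3 = 5/3, a_4 = 25/8, a_5 = -5/12.

a_{n+2} = -5/((n+1)(n+2)) * a_n; check: a_0 = 3, a_1 = -2, a_2 = -15/2, a_3 = 5/3, a_4 = 25/8, a_5 = -5/12


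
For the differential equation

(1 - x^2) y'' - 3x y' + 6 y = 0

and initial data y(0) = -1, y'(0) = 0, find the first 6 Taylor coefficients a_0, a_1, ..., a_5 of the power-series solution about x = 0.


Ansatz: y(x) = sum_{n>=0} a_n x^n, so y'(x) = sum_{n>=1} n a_n x^(n-1) and y''(x) = sum_{n>=2} n(n-1) a_n x^(n-2).
Substitute into P(x) y'' + Q(x) y' + R(x) y = 0 with P(x) = 1 - x^2, Q(x) = -3x, R(x) = 6, and match powers of x.
Initial conditions: a_0 = -1, a_1 = 0.
Setting the coefficient of each power of x to zero and solving order by order (substituting the coefficients already found):
  x^0: 2 a_2 + 6 a_0 = 0  ->  2 a_2 = -6 a_0 = 6  ->  a_2 = 3
  x^1: 6 a_3 + 3 a_1 = 0  ->  6 a_3 = -3 a_1 = 0  ->  a_3 = 0
  x^2: 12 a_4 - 2 a_2 = 0  ->  12 a_4 = 2 a_2 = 6  ->  a_4 = 1/2
  x^3: 20 a_5 - 9 a_3 = 0  ->  20 a_5 = 9 a_3 = 0  ->  a_5 = 0
Truncated series: y(x) = -1 + 3 x^2 + (1/2) x^4 + O(x^6).

a_0 = -1; a_1 = 0; a_2 = 3; a_3 = 0; a_4 = 1/2; a_5 = 0


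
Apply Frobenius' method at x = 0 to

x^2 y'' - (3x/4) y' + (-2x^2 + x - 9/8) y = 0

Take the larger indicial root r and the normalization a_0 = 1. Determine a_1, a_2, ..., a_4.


Write in Frobenius form y'' + (p(x)/x) y' + (q(x)/x^2) y = 0:
  p(x) = -3/4,  q(x) = -2x^2 + x - 9/8.
Indicial equation: r(r-1) + (-3/4) r + (-9/8) = 0 -> roots r_1 = 9/4, r_2 = -1/2.
Take r = r_1 = 9/4. Let y(x) = x^r sum_{n>=0} a_n x^n with a_0 = 1.
Substitute y = x^r sum a_n x^n and match x^{r+n}. The recurrence is
  D(n) a_n + 1 a_{n-1} - 2 a_{n-2} = 0,  where D(n) = (r+n)(r+n-1) + (-3/4)(r+n) + (-9/8).
  a_n = [-1 a_{n-1} + 2 a_{n-2}] / D(n).
Since the indicial polynomial factors as (r - r_1)(r - r_2), D(n) = (r_1 + n - r_1)(r_1 + n - r_2) = n(n + 11/4).
Evaluating step by step (a_0 = 1):
  n = 1: D(1) = 1(1 + 11/4) = 15/4; numerator = -1(1) = -1; a_1 = (-1)/(15/4) = -4/15
  n = 2: D(2) = 2(2 + 11/4) = 19/2; numerator = -1(-4/15) + 2(1) = 34/15; a_2 = (34/15)/(19/2) = 68/285
  n = 3: D(3) = 3(3 + 11/4) = 69/4; numerator = -1(68/285) + 2(-4/15) = -44/57; a_3 = (-44/57)/(69/4) = -176/3933
  n = 4: D(4) = 4(4 + 11/4) = 27; numerator = -1(-176/3933) + 2(68/285) = 10264/19665; a_4 = (10264/19665)/(27) = 10264/530955

r = 9/4; a_0 = 1; a_1 = -4/15; a_2 = 68/285; a_3 = -176/3933; a_4 = 10264/530955


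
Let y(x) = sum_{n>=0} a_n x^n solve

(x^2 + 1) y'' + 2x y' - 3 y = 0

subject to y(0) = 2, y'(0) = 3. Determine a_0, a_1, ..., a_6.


Ansatz: y(x) = sum_{n>=0} a_n x^n, so y'(x) = sum_{n>=1} n a_n x^(n-1) and y''(x) = sum_{n>=2} n(n-1) a_n x^(n-2).
Substitute into P(x) y'' + Q(x) y' + R(x) y = 0 with P(x) = x^2 + 1, Q(x) = 2x, R(x) = -3, and match powers of x.
Initial conditions: a_0 = 2, a_1 = 3.
Setting the coefficient of each power of x to zero and solving order by order (substituting the coefficients already found):
  x^0: 2 a_2 - 3 a_0 = 0  ->  2 a_2 = 3 a_0 = 6  ->  a_2 = 3
  x^1: 6 a_3 - a_1 = 0  ->  6 a_3 = a_1 = 3  ->  a_3 = 1/2
  x^2: 12 a_4 + 3 a_2 = 0  ->  12 a_4 = -3 a_2 = -9  ->  a_4 = -3/4
  x^3: 20 a_5 + 9 a_3 = 0  ->  20 a_5 = -9 a_3 = -9/2  ->  a_5 = -9/40
  x^4: 30 a_6 + 17 a_4 = 0  ->  30 a_6 = -17 a_4 = 51/4  ->  a_6 = 17/40
Truncated series: y(x) = 2 + 3 x + 3 x^2 + (1/2) x^3 - (3/4) x^4 - (9/40) x^5 + (17/40) x^6 + O(x^7).

a_0 = 2; a_1 = 3; a_2 = 3; a_3 = 1/2; a_4 = -3/4; a_5 = -9/40; a_6 = 17/40


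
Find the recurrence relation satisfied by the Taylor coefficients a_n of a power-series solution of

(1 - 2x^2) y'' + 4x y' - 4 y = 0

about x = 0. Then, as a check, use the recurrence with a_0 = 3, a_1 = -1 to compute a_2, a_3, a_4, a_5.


Substitute y = sum_n a_n x^n.
(1 - 2 x^2) y'' contributes (n+2)(n+1) a_{n+2} - 2 n(n-1) a_n at x^n.
4 x y'(x) contributes 4 n a_n at x^n.
-4 y(x) contributes -4 a_n at x^n.
Matching x^n: (n+2)(n+1) a_{n+2} + (-2 n(n-1) + 4 n - 4) a_n = 0.
Thus a_{n+2} = (2 n(n-1) - 4 n + 4) / ((n+1)(n+2)) * a_n.

Check with a_0 = 3, a_1 = -1 (apply the recurrence for n = 0, 1, 2, 3): a_0 = 3, a_1 = -1, a_2 = 6, a_3 = 0, a_4 = 0, a_5 = 0.

a_(n+2) = (2 n(n-1) - 4 n + 4) / ((n+1)(n+2)) * a_n; check: a_0 = 3, a_1 = -1, a_2 = 6, a_3 = 0, a_4 = 0, a_5 = 0


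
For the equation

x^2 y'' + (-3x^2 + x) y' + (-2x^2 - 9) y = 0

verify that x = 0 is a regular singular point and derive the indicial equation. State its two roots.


Divide by x^2 to reach normal form y'' + P_1(x) y' + P_2(x) y = 0 with P_1(x) = -3 + 1/x and P_2(x) = -2 - 9/x^2.
x = 0 is a singular point because the y'-coefficient -3 + 1/x has a pole at x = 0 and the y-coefficient -2 - 9/x^2 has a pole at x = 0.
It is a regular singular point because x P_1(x) = p(x) = 1 - 3x and x^2 P_2(x) = q(x) = -2x^2 - 9 are polynomials, hence analytic at x = 0.
p(0) = 1,  q(0) = -9.
Indicial equation: r(r-1) + p(0) r + q(0) = 0, i.e. r^2 + (p(0) - 1) r + q(0) = 0, i.e. r^2 - 9 = 0.
Discriminant: (0)^2 - 4(-9) = 36, so r = (0 ± 6)/2.
Solving: r_1 = 3, r_2 = -3.

indicial: r^2 - 9 = 0; roots r_1 = 3, r_2 = -3


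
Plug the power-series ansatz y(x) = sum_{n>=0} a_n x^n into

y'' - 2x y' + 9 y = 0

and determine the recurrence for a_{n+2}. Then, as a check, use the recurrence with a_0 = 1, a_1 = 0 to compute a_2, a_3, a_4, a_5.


Substitute y = sum_n a_n x^n.
y''(x) has coefficient (n+2)(n+1) a_{n+2} at x^n;
-2 x y'(x) has coefficient -2 n a_n at x^n (shift);
9 y(x) has coefficient 9 a_n at x^n.
Matching x^n: (n+2)(n+1) a_{n+2} + (-2n + 9) a_n = 0.
Thus a_{n+2} = (2n - 9) / ((n+1)(n+2)) * a_n.

Check with a_0 = 1, a_1 = 0 (apply the recurrence for n = 0, 1, 2, 3): a_0 = 1, a_1 = 0, a_2 = -9/2, a_3 = 0, a_4 = 15/8, a_5 = 0.

a_(n+2) = (2n - 9) / ((n+1)(n+2)) * a_n; check: a_0 = 1, a_1 = 0, a_2 = -9/2, a_3 = 0, a_4 = 15/8, a_5 = 0


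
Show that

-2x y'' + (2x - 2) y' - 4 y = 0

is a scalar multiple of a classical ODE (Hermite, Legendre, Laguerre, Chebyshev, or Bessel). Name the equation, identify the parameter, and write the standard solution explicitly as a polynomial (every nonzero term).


All three coefficients share the factor -2; dividing through by -2 gives  x y'' + (1 - x) y' + 2 y = 0.
This matches the Laguerre equation x y'' + (1 - x) y' + n y = 0 with n = 2; the polynomial solution is L_2(x).
With y = sum_k a_k x^k, matching x^k gives (k+1)k a_{k+1} + (k+1) a_{k+1} - k a_k + n a_k = 0, i.e. (k+1)^2 a_{k+1} = (k - n) a_k = (k - 2) a_k. The right side vanishes at k = 2, so the series terminates at degree 2.
Standard normalization L_n(0) = 1 gives a_0 = 1. Work upward with a_{k+1} = (k - 2) a_k / (k+1)^2:
  a_1 = (0 - 2)(1) / 1^2 = -2/1 = -2
  a_2 = (1 - 2)(-2) / 2^2 = 2/4 = 1/2
Hence L_2(x) = x^2/2 - 2 x + 1.

L_2(x); series = x^2/2 - 2 x + 1


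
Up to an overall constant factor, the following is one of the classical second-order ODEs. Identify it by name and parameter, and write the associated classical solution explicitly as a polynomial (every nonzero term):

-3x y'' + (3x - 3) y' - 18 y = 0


All three coefficients share the factor -3; dividing through by -3 gives  x y'' + (1 - x) y' + 6 y = 0.
This matches the Laguerre equation x y'' + (1 - x) y' + n y = 0 with n = 6; the polynomial solution is L_6(x).
With y = sum_k a_k x^k, matching x^k gives (k+1)k a_{k+1} + (k+1) a_{k+1} - k a_k + n a_k = 0, i.e. (k+1)^2 a_{k+1} = (k - n) a_k = (k - 6) a_k. The right side vanishes at k = 6, so the series terminates at degree 6.
Standard normalization L_n(0) = 1 gives a_0 = 1. Work upward with a_{k+1} = (k - 6) a_k / (k+1)^2:
  a_1 = (0 - 6)(1) / 1^2 = -6/1 = -6
  a_2 = (1 - 6)(-6) / 2^2 = 30/4 = 15/2
  a_3 = (2 - 6)(15/2) / 3^2 = -30/9 = -10/3
  a_4 = (3 - 6)(-10/3) / 4^2 = 10/16 = 5/8
  a_5 = (4 - 6)(5/8) / 5^2 = (-5/4)/25 = -1/20
  a_6 = (5 - 6)(-1/20) / 6^2 = (1/20)/36 = 1/720
Hence L_6(x) = x^6/720 - x^5/20 + 5 x^4/8 - 10 x^3/3 + 15 x^2/2 - 6 x + 1.

L_6(x); series = x^6/720 - x^5/20 + 5 x^4/8 - 10 x^3/3 + 15 x^2/2 - 6 x + 1


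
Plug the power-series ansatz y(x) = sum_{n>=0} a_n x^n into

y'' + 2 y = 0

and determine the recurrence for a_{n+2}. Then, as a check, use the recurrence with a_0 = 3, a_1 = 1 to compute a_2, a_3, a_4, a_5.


Substitute y = sum_n a_n x^n into y'' + (const) y = 0.
y''(x) = sum_{n>=0} (n+2)(n+1) a_{n+2} x^n.
The ODE becomes sum_n [(n+2)(n+1) a_{n+2} + 2 a_n] x^n = 0.
Setting each coefficient to zero gives the recurrence:
  (n+2)(n+1) a_{n+2} + 2 a_n = 0,
  a_{n+2} = -2 / ((n+1)(n+2)) a_n.

Check with a_0 = 3, a_1 = 1 (apply the recurrence for n = 0, 1, 2, 3): a_0 = 3, a_1 = 1, a_2 = -3, a_3 = -1/3, a_4 = 1/2, a_5 = 1/30.

a_{n+2} = -2/((n+1)(n+2)) * a_n; check: a_0 = 3, a_1 = 1, a_2 = -3, a_3 = -1/3, a_4 = 1/2, a_5 = 1/30


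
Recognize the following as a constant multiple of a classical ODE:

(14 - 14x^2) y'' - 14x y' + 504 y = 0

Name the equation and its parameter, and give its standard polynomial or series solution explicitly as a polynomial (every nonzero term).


All three coefficients share the factor 14; dividing through by 14 gives  (1 - x^2) y'' - x y' + 36 y = 0.
This matches the Chebyshev equation (1 - x^2) y'' - x y' + n^2 y = 0 (note the -x y' term, not -2x y') with n^2 = 36, so n = 6; the polynomial solution is T_6(x).
With y = sum_k a_k x^k, matching x^k gives (k+2)(k+1) a_{k+2} = (k^2 - n^2) a_k = (k - 6)(k + 6) a_k. The right side vanishes at k = 6, so the series with the parity of 6 terminates at degree 6.
Standard normalization: leading coefficient of T_n is 2^(n-1), so a_6 = 2^5 = 32. Work downward with a_k = (k+1)(k+2) a_{k+2} / ((k - 6)(k + 6)):
  a_4 = (5)(6)(32) / ((4 - 6)(4 + 6)) = 960/(-20) = -48
  a_2 = (3)(4)(-48) / ((2 - 6)(2 + 6)) = -576/(-32) = 18
  a_0 = (1)(2)(18) / ((0 - 6)(0 + 6)) = 36/(-36) = -1
Hence T_6(x) = 32 x^6 - 48 x^4 + 18 x^2 - 1.

T_6(x); series = 32 x^6 - 48 x^4 + 18 x^2 - 1


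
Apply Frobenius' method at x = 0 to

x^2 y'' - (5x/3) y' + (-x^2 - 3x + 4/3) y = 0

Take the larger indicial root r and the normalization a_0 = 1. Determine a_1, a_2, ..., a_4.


Write in Frobenius form y'' + (p(x)/x) y' + (q(x)/x^2) y = 0:
  p(x) = -5/3,  q(x) = -x^2 - 3x + 4/3.
Indicial equation: r(r-1) + (-5/3) r + (4/3) = 0 -> roots r_1 = 2, r_2 = 2/3.
Take r = r_1 = 2. Let y(x) = x^r sum_{n>=0} a_n x^n with a_0 = 1.
Substitute y = x^r sum a_n x^n and match x^{r+n}. The recurrence is
  D(n) a_n - 3 a_{n-1} - 1 a_{n-2} = 0,  where D(n) = (r+n)(r+n-1) + (-5/3)(r+n) + (4/3).
  a_n = [3 a_{n-1} + 1 a_{n-2}] / D(n).
Since the indicial polynomial factors as (r - r_1)(r - r_2), D(n) = (r_1 + n - r_1)(r_1 + n - r_2) = n(n + 4/3).
Evaluating step by step (a_0 = 1):
  n = 1: D(1) = 1(1 + 4/3) = 7/3; numerator = 3(1) = 3; a_1 = (3)/(7/3) = 9/7
  n = 2: D(2) = 2(2 + 4/3) = 20/3; numerator = 3(9/7) + 1(1) = 34/7; a_2 = (34/7)/(20/3) = 51/70
  n = 3: D(3) = 3(3 + 4/3) = 13; numerator = 3(51/70) + 1(9/7) = 243/70; a_3 = (243/70)/(13) = 243/910
  n = 4: D(4) = 4(4 + 4/3) = 64/3; numerator = 3(243/910) + 1(51/70) = 696/455; a_4 = (696/455)/(64/3) = 261/3640

r = 2; a_0 = 1; a_1 = 9/7; a_2 = 51/70; a_3 = 243/910; a_4 = 261/3640


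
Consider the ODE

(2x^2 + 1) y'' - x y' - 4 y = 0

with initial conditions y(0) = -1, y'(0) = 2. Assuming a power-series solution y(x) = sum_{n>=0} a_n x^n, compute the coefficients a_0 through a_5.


Ansatz: y(x) = sum_{n>=0} a_n x^n, so y'(x) = sum_{n>=1} n a_n x^(n-1) and y''(x) = sum_{n>=2} n(n-1) a_n x^(n-2).
Substitute into P(x) y'' + Q(x) y' + R(x) y = 0 with P(x) = 2x^2 + 1, Q(x) = -x, R(x) = -4, and match powers of x.
Initial conditions: a_0 = -1, a_1 = 2.
Setting the coefficient of each power of x to zero and solving order by order (substituting the coefficients already found):
  x^0: 2 a_2 - 4 a_0 = 0  ->  2 a_2 = 4 a_0 = -4  ->  a_2 = -2
  x^1: 6 a_3 - 5 a_1 = 0  ->  6 a_3 = 5 a_1 = 10  ->  a_3 = 5/3
  x^2: 12 a_4 - 2 a_2 = 0  ->  12 a_4 = 2 a_2 = -4  ->  a_4 = -1/3
  x^3: 20 a_5 + 5 a_3 = 0  ->  20 a_5 = -5 a_3 = -25/3  ->  a_5 = -5/12
Truncated series: y(x) = -1 + 2 x - 2 x^2 + (5/3) x^3 - (1/3) x^4 - (5/12) x^5 + O(x^6).

a_0 = -1; a_1 = 2; a_2 = -2; a_3 = 5/3; a_4 = -1/3; a_5 = -5/12


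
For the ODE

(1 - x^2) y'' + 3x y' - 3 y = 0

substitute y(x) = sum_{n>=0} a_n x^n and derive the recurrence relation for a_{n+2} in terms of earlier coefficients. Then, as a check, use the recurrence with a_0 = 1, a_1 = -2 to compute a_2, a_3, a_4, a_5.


Substitute y = sum_n a_n x^n.
(1 - 1 x^2) y'' contributes (n+2)(n+1) a_{n+2} - n(n-1) a_n at x^n.
3 x y'(x) contributes 3 n a_n at x^n.
-3 y(x) contributes -3 a_n at x^n.
Matching x^n: (n+2)(n+1) a_{n+2} + (-n(n-1) + 3 n - 3) a_n = 0.
Thus a_{n+2} = (n(n-1) - 3 n + 3) / ((n+1)(n+2)) * a_n.

Check with a_0 = 1, a_1 = -2 (apply the recurrence for n = 0, 1, 2, 3): a_0 = 1, a_1 = -2, a_2 = 3/2, a_3 = 0, a_4 = -1/8, a_5 = 0.

a_(n+2) = (n(n-1) - 3 n + 3) / ((n+1)(n+2)) * a_n; check: a_0 = 1, a_1 = -2, a_2 = 3/2, a_3 = 0, a_4 = -1/8, a_5 = 0


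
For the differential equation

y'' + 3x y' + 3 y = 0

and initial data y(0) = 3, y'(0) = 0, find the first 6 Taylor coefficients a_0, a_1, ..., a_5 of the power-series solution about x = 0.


Ansatz: y(x) = sum_{n>=0} a_n x^n, so y'(x) = sum_{n>=1} n a_n x^(n-1) and y''(x) = sum_{n>=2} n(n-1) a_n x^(n-2).
Substitute into P(x) y'' + Q(x) y' + R(x) y = 0 with P(x) = 1, Q(x) = 3x, R(x) = 3, and match powers of x.
Initial conditions: a_0 = 3, a_1 = 0.
Setting the coefficient of each power of x to zero and solving order by order (substituting the coefficients already found):
  x^0: 2 a_2 + 3 a_0 = 0  ->  2 a_2 = -3 a_0 = -9  ->  a_2 = -9/2
  x^1: 6 a_3 + 6 a_1 = 0  ->  6 a_3 = -6 a_1 = 0  ->  a_3 = 0
  x^2: 12 a_4 + 9 a_2 = 0  ->  12 a_4 = -9 a_2 = 81/2  ->  a_4 = 27/8
  x^3: 20 a_5 + 12 a_3 = 0  ->  20 a_5 = -12 a_3 = 0  ->  a_5 = 0
Truncated series: y(x) = 3 - (9/2) x^2 + (27/8) x^4 + O(x^6).

a_0 = 3; a_1 = 0; a_2 = -9/2; a_3 = 0; a_4 = 27/8; a_5 = 0


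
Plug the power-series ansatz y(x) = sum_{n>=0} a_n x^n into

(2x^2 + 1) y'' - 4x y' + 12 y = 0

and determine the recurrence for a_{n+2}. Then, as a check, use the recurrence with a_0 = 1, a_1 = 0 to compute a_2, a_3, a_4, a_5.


Substitute y = sum_n a_n x^n.
(1 + 2 x^2) y'' contributes (n+2)(n+1) a_{n+2} + 2 n(n-1) a_n at x^n.
-4 x y'(x) contributes -4 n a_n at x^n.
12 y(x) contributes 12 a_n at x^n.
Matching x^n: (n+2)(n+1) a_{n+2} + (2 n(n-1) - 4 n + 12) a_n = 0.
Thus a_{n+2} = (-2 n(n-1) + 4 n - 12) / ((n+1)(n+2)) * a_n.

Check with a_0 = 1, a_1 = 0 (apply the recurrence for n = 0, 1, 2, 3): a_0 = 1, a_1 = 0, a_2 = -6, a_3 = 0, a_4 = 4, a_5 = 0.

a_(n+2) = (-2 n(n-1) + 4 n - 12) / ((n+1)(n+2)) * a_n; check: a_0 = 1, a_1 = 0, a_2 = -6, a_3 = 0, a_4 = 4, a_5 = 0


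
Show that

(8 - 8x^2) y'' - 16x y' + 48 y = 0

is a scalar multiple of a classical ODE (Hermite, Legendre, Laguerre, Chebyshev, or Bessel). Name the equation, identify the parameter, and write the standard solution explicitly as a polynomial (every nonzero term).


All three coefficients share the factor 8; dividing through by 8 gives  (1 - x^2) y'' - 2x y' + 6 y = 0.
This matches the Legendre equation (1 - x^2) y'' - 2x y' + n(n+1) y = 0 (note the -2x y' term) with n(n+1) = 6, so n = 2; the polynomial solution is P_2(x).
With y = sum_k a_k x^k, matching x^k gives (k+2)(k+1) a_{k+2} = [k(k+1) - n(n+1)] a_k = (k - 2)(k + 3) a_k. The right side vanishes at k = 2, so the series with the parity of 2 terminates at degree 2.
Standard normalization (P_n(1) = 1): leading coefficient (2n)!/(2^n (n!)^2) = 24/(4*4) = 3/2, so a_2 = 3/2. Work downward with a_k = (k+1)(k+2) a_{k+2} / ((k - 2)(k + 3)):
  a_0 = (1)(2)(3/2) / ((0 - 2)(0 + 3)) = 3/(-6) = -1/2
Hence P_2(x) = 3 x^2/2 - 1/2.

P_2(x); series = 3 x^2/2 - 1/2


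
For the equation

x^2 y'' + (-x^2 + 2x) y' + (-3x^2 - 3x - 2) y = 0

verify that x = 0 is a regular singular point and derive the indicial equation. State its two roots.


Divide by x^2 to reach normal form y'' + P_1(x) y' + P_2(x) y = 0 with P_1(x) = -1 + 2/x and P_2(x) = -3 - 3/x - 2/x^2.
x = 0 is a singular point because the y'-coefficient -1 + 2/x has a pole at x = 0 and the y-coefficient -3 - 3/x - 2/x^2 has a pole at x = 0.
It is a regular singular point because x P_1(x) = p(x) = 2 - x and x^2 P_2(x) = q(x) = -3x^2 - 3x - 2 are polynomials, hence analytic at x = 0.
p(0) = 2,  q(0) = -2.
Indicial equation: r(r-1) + p(0) r + q(0) = 0, i.e. r^2 + (p(0) - 1) r + q(0) = 0, i.e. r^2 + 1 r - 2 = 0.
Discriminant: (1)^2 - 4(-2) = 9, so r = (-1 ± 3)/2.
Solving: r_1 = 1, r_2 = -2.

indicial: r^2 + 1 r - 2 = 0; roots r_1 = 1, r_2 = -2


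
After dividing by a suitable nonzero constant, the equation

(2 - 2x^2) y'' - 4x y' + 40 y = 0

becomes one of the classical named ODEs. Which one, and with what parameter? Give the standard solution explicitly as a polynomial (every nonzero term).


All three coefficients share the factor 2; dividing through by 2 gives  (1 - x^2) y'' - 2x y' + 20 y = 0.
This matches the Legendre equation (1 - x^2) y'' - 2x y' + n(n+1) y = 0 (note the -2x y' term) with n(n+1) = 20, so n = 4; the polynomial solution is P_4(x).
With y = sum_k a_k x^k, matching x^k gives (k+2)(k+1) a_{k+2} = [k(k+1) - n(n+1)] a_k = (k - 4)(k + 5) a_k. The right side vanishes at k = 4, so the series with the parity of 4 terminates at degree 4.
Standard normalization (P_n(1) = 1): leading coefficient (2n)!/(2^n (n!)^2) = 40320/(16*576) = 35/8, so a_4 = 35/8. Work downward with a_k = (k+1)(k+2) a_{k+2} / ((k - 4)(k + 5)):
  a_2 = (3)(4)(35/8) / ((2 - 4)(2 + 5)) = (105/2)/(-14) = -15/4
  a_0 = (1)(2)(-15/4) / ((0 - 4)(0 + 5)) = (-15/2)/(-20) = 3/8
Hence P_4(x) = 35 x^4/8 - 15 x^2/4 + 3/8.

P_4(x); series = 35 x^4/8 - 15 x^2/4 + 3/8


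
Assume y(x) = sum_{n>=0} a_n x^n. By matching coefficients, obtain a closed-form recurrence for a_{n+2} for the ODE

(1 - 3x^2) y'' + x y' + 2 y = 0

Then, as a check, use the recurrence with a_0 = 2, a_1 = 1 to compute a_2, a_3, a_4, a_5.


Substitute y = sum_n a_n x^n.
(1 - 3 x^2) y'' contributes (n+2)(n+1) a_{n+2} - 3 n(n-1) a_n at x^n.
x y'(x) contributes n a_n at x^n.
2 y(x) contributes 2 a_n at x^n.
Matching x^n: (n+2)(n+1) a_{n+2} + (-3 n(n-1) + n + 2) a_n = 0.
Thus a_{n+2} = (3 n(n-1) - n - 2) / ((n+1)(n+2)) * a_n.

Check with a_0 = 2, a_1 = 1 (apply the recurrence for n = 0, 1, 2, 3): a_0 = 2, a_1 = 1, a_2 = -2, a_3 = -1/2, a_4 = -1/3, a_5 = -13/40.

a_(n+2) = (3 n(n-1) - n - 2) / ((n+1)(n+2)) * a_n; check: a_0 = 2, a_1 = 1, a_2 = -2, a_3 = -1/2, a_4 = -1/3, a_5 = -13/40


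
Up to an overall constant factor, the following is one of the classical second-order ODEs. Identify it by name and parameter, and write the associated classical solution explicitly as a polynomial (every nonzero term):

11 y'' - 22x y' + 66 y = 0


All three coefficients share the factor 11; dividing through by 11 gives  y'' - 2x y' + 6 y = 0.
This matches the Hermite equation y'' - 2x y' + 2n y = 0 with 2n = 6, so n = 3; the polynomial solution is H_3(x).
With y = sum_k a_k x^k, matching x^k gives (k+2)(k+1) a_{k+2} = 2(k - n) a_k = 2(k - 3) a_k. The right side vanishes at k = 3, so the series with the parity of 3 terminates at degree 3.
Standard normalization: leading coefficient of H_n is 2^n, so a_3 = 2^3 = 8. Work downward with a_k = (k+1)(k+2) a_{k+2} / (2(k - n)):
  a_1 = (2)(3)(8) / (2(1 - 3)) = 48/(-4) = -12
Hence H_3(x) = 8 x^3 - 12 x.

H_3(x); series = 8 x^3 - 12 x


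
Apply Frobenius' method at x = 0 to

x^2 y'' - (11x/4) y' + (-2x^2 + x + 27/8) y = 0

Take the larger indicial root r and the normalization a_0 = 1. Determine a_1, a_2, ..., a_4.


Write in Frobenius form y'' + (p(x)/x) y' + (q(x)/x^2) y = 0:
  p(x) = -11/4,  q(x) = -2x^2 + x + 27/8.
Indicial equation: r(r-1) + (-11/4) r + (27/8) = 0 -> roots r_1 = 9/4, r_2 = 3/2.
Take r = r_1 = 9/4. Let y(x) = x^r sum_{n>=0} a_n x^n with a_0 = 1.
Substitute y = x^r sum a_n x^n and match x^{r+n}. The recurrence is
  D(n) a_n + 1 a_{n-1} - 2 a_{n-2} = 0,  where D(n) = (r+n)(r+n-1) + (-11/4)(r+n) + (27/8).
  a_n = [-1 a_{n-1} + 2 a_{n-2}] / D(n).
Since the indicial polynomial factors as (r - r_1)(r - r_2), D(n) = (r_1 + n - r_1)(r_1 + n - r_2) = n(n + 3/4).
Evaluating step by step (a_0 = 1):
  n = 1: D(1) = 1(1 + 3/4) = 7/4; numerator = -1(1) = -1; a_1 = (-1)/(7/4) = -4/7
  n = 2: D(2) = 2(2 + 3/4) = 11/2; numerator = -1(-4/7) + 2(1) = 18/7; a_2 = (18/7)/(11/2) = 36/77
  n = 3: D(3) = 3(3 + 3/4) = 45/4; numerator = -1(36/77) + 2(-4/7) = -124/77; a_3 = (-124/77)/(45/4) = -496/3465
  n = 4: D(4) = 4(4 + 3/4) = 19; numerator = -1(-496/3465) + 2(36/77) = 3736/3465; a_4 = (3736/3465)/(19) = 3736/65835

r = 9/4; a_0 = 1; a_1 = -4/7; a_2 = 36/77; a_3 = -496/3465; a_4 = 3736/65835


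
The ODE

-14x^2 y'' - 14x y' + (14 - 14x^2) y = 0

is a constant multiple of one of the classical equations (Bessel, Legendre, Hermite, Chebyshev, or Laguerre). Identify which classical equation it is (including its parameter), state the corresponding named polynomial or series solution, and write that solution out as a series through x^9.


All three coefficients share the factor -14; dividing through by -14 gives  x^2 y'' + x y' + (x^2 - 1) y = 0.
This matches the Bessel equation x^2 y'' + x y' + (x^2 - nu^2) y = 0 with nu^2 = 1, so nu = 1; the solution bounded at x = 0 is J_1(x).
Frobenius at x = 0: indicial roots ±nu; for r = nu the recurrence k(k + 2nu) c_k = -c_{k-2} gives the standard series J_nu(x) = sum_{k>=0} (-1)^k / (k! (k+nu)!) (x/2)^(2k+nu). Evaluate the first 5 terms:
  k = 0: (-1)^0 / (0! * 1! * 2^1) x^1 = 1/(1*1*2) x^1 = (1/2) x^1
  k = 1: (-1)^1 / (1! * 2! * 2^3) x^3 = -1/(1*2*8) x^3 = (-1/16) x^3
  k = 2: (-1)^2 / (2! * 3! * 2^5) x^5 = 1/(2*6*32) x^5 = (1/384) x^5
  k = 3: (-1)^3 / (3! * 4! * 2^7) x^7 = -1/(6*24*128) x^7 = (-1/18432) x^7
  k = 4: (-1)^4 / (4! * 5! * 2^9) x^9 = 1/(24*120*512) x^9 = (1/1474560) x^9
Hence J_1(x) = x^9/1474560 - x^7/18432 + x^5/384 - x^3/16 + x/2 + ....

J_1(x); series = x^9/1474560 - x^7/18432 + x^5/384 - x^3/16 + x/2


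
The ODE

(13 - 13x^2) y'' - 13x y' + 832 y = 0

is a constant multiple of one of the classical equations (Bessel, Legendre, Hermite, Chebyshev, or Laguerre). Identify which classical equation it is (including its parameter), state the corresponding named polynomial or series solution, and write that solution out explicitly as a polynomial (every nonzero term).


All three coefficients share the factor 13; dividing through by 13 gives  (1 - x^2) y'' - x y' + 64 y = 0.
This matches the Chebyshev equation (1 - x^2) y'' - x y' + n^2 y = 0 (note the -x y' term, not -2x y') with n^2 = 64, so n = 8; the polynomial solution is T_8(x).
With y = sum_k a_k x^k, matching x^k gives (k+2)(k+1) a_{k+2} = (k^2 - n^2) a_k = (k - 8)(k + 8) a_k. The right side vanishes at k = 8, so the series with the parity of 8 terminates at degree 8.
Standard normalization: leading coefficient of T_n is 2^(n-1), so a_8 = 2^7 = 128. Work downward with a_k = (k+1)(k+2) a_{k+2} / ((k - 8)(k + 8)):
  a_6 = (7)(8)(128) / ((6 - 8)(6 + 8)) = 7168/(-28) = -256
  a_4 = (5)(6)(-256) / ((4 - 8)(4 + 8)) = -7680/(-48) = 160
  a_2 = (3)(4)(160) / ((2 - 8)(2 + 8)) = 1920/(-60) = -32
  a_0 = (1)(2)(-32) / ((0 - 8)(0 + 8)) = -64/(-64) = 1
Hence T_8(x) = 128 x^8 - 256 x^6 + 160 x^4 - 32 x^2 + 1.

T_8(x); series = 128 x^8 - 256 x^6 + 160 x^4 - 32 x^2 + 1


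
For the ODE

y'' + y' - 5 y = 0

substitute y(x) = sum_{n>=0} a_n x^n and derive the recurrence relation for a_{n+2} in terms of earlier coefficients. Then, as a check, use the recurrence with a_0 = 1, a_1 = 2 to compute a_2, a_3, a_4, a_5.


Substitute y = sum_n a_n x^n.
y''(x) has coefficient (n+2)(n+1) a_{n+2} at x^n;
y'(x) has coefficient (n+1) a_{n+1} at x^n;
-5 y(x) has coefficient -5 a_n at x^n.
Matching x^n: (n+2)(n+1) a_{n+2} + (n+1) a_{n+1} - 5 a_n = 0.
Thus a_{n+2} = [-(n+1) a_{n+1} + 5 a_n] / ((n+1)(n+2)).

Check with a_0 = 1, a_1 = 2 (apply the recurrence for n = 0, 1, 2, 3): a_0 = 1, a_1 = 2, a_2 = 3/2, a_3 = 7/6, a_4 = 1/3, a_5 = 9/40.

a_(n+2) = [-(n+1) a_(n+1) + 5 a_n] / ((n+1)(n+2)); check: a_0 = 1, a_1 = 2, a_2 = 3/2, a_3 = 7/6, a_4 = 1/3, a_5 = 9/40


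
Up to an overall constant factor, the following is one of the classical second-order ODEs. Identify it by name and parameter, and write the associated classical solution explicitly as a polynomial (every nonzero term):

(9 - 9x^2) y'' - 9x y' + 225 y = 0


All three coefficients share the factor 9; dividing through by 9 gives  (1 - x^2) y'' - x y' + 25 y = 0.
This matches the Chebyshev equation (1 - x^2) y'' - x y' + n^2 y = 0 (note the -x y' term, not -2x y') with n^2 = 25, so n = 5; the polynomial solution is T_5(x).
With y = sum_k a_k x^k, matching x^k gives (k+2)(k+1) a_{k+2} = (k^2 - n^2) a_k = (k - 5)(k + 5) a_k. The right side vanishes at k = 5, so the series with the parity of 5 terminates at degree 5.
Standard normalization: leading coefficient of T_n is 2^(n-1), so a_5 = 2^4 = 16. Work downward with a_k = (k+1)(k+2) a_{k+2} / ((k - 5)(k + 5)):
  a_3 = (4)(5)(16) / ((3 - 5)(3 + 5)) = 320/(-16) = -20
  a_1 = (2)(3)(-20) / ((1 - 5)(1 + 5)) = -120/(-24) = 5
Hence T_5(x) = 16 x^5 - 20 x^3 + 5 x.

T_5(x); series = 16 x^5 - 20 x^3 + 5 x


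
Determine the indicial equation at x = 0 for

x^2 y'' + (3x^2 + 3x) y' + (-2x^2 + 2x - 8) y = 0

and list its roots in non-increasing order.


Divide by x^2 to reach normal form y'' + P_1(x) y' + P_2(x) y = 0 with P_1(x) = 3 + 3/x and P_2(x) = -2 + 2/x - 8/x^2.
x = 0 is a singular point because the y'-coefficient 3 + 3/x has a pole at x = 0 and the y-coefficient -2 + 2/x - 8/x^2 has a pole at x = 0.
It is a regular singular point because x P_1(x) = p(x) = 3x + 3 and x^2 P_2(x) = q(x) = -2x^2 + 2x - 8 are polynomials, hence analytic at x = 0.
p(0) = 3,  q(0) = -8.
Indicial equation: r(r-1) + p(0) r + q(0) = 0, i.e. r^2 + (p(0) - 1) r + q(0) = 0, i.e. r^2 + 2 r - 8 = 0.
Discriminant: (2)^2 - 4(-8) = 36, so r = (-2 ± 6)/2.
Solving: r_1 = 2, r_2 = -4.

indicial: r^2 + 2 r - 8 = 0; roots r_1 = 2, r_2 = -4


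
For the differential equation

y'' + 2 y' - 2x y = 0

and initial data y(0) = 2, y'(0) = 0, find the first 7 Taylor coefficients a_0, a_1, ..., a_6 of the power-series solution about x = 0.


Ansatz: y(x) = sum_{n>=0} a_n x^n, so y'(x) = sum_{n>=1} n a_n x^(n-1) and y''(x) = sum_{n>=2} n(n-1) a_n x^(n-2).
Substitute into P(x) y'' + Q(x) y' + R(x) y = 0 with P(x) = 1, Q(x) = 2, R(x) = -2x, and match powers of x.
Initial conditions: a_0 = 2, a_1 = 0.
Setting the coefficient of each power of x to zero and solving order by order (substituting the coefficients already found):
  x^0: 2 a_2 + 2 a_1 = 0  ->  2 a_2 = -2 a_1 = 0  ->  a_2 = 0
  x^1: 6 a_3 + 4 a_2 - 2 a_0 = 0  ->  6 a_3 = -4 a_2 + 2 a_0 = 4  ->  a_3 = 2/3
  x^2: 12 a_4 + 6 a_3 - 2 a_1 = 0  ->  12 a_4 = -6 a_3 + 2 a_1 = -4  ->  a_4 = -1/3
  x^3: 20 a_5 + 8 a_4 - 2 a_2 = 0  ->  20 a_5 = -8 a_4 + 2 a_2 = 8/3  ->  a_5 = 2/15
  x^4: 30 a_6 + 10 a_5 - 2 a_3 = 0  ->  30 a_6 = -10 a_5 + 2 a_3 = 0  ->  a_6 = 0
Truncated series: y(x) = 2 + (2/3) x^3 - (1/3) x^4 + (2/15) x^5 + O(x^7).

a_0 = 2; a_1 = 0; a_2 = 0; a_3 = 2/3; a_4 = -1/3; a_5 = 2/15; a_6 = 0


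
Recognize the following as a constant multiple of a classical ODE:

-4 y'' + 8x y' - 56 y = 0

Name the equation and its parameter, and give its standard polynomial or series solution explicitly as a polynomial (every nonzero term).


All three coefficients share the factor -4; dividing through by -4 gives  y'' - 2x y' + 14 y = 0.
This matches the Hermite equation y'' - 2x y' + 2n y = 0 with 2n = 14, so n = 7; the polynomial solution is H_7(x).
With y = sum_k a_k x^k, matching x^k gives (k+2)(k+1) a_{k+2} = 2(k - n) a_k = 2(k - 7) a_k. The right side vanishes at k = 7, so the series with the parity of 7 terminates at degree 7.
Standard normalization: leading coefficient of H_n is 2^n, so a_7 = 2^7 = 128. Work downward with a_k = (k+1)(k+2) a_{k+2} / (2(k - n)):
  a_5 = (6)(7)(128) / (2(5 - 7)) = 5376/(-4) = -1344
  a_3 = (4)(5)(-1344) / (2(3 - 7)) = -26880/(-8) = 3360
  a_1 = (2)(3)(3360) / (2(1 - 7)) = 20160/(-12) = -1680
Hence H_7(x) = 128 x^7 - 1344 x^5 + 3360 x^3 - 1680 x.

H_7(x); series = 128 x^7 - 1344 x^5 + 3360 x^3 - 1680 x


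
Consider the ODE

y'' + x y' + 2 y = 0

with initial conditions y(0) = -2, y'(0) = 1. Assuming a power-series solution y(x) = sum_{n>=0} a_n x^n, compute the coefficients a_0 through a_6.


Ansatz: y(x) = sum_{n>=0} a_n x^n, so y'(x) = sum_{n>=1} n a_n x^(n-1) and y''(x) = sum_{n>=2} n(n-1) a_n x^(n-2).
Substitute into P(x) y'' + Q(x) y' + R(x) y = 0 with P(x) = 1, Q(x) = x, R(x) = 2, and match powers of x.
Initial conditions: a_0 = -2, a_1 = 1.
Setting the coefficient of each power of x to zero and solving order by order (substituting the coefficients already found):
  x^0: 2 a_2 + 2 a_0 = 0  ->  2 a_2 = -2 a_0 = 4  ->  a_2 = 2
  x^1: 6 a_3 + 3 a_1 = 0  ->  6 a_3 = -3 a_1 = -3  ->  a_3 = -1/2
  x^2: 12 a_4 + 4 a_2 = 0  ->  12 a_4 = -4 a_2 = -8  ->  a_4 = -2/3
  x^3: 20 a_5 + 5 a_3 = 0  ->  20 a_5 = -5 a_3 = 5/2  ->  a_5 = 1/8
  x^4: 30 a_6 + 6 a_4 = 0  ->  30 a_6 = -6 a_4 = 4  ->  a_6 = 2/15
Truncated series: y(x) = -2 + x + 2 x^2 - (1/2) x^3 - (2/3) x^4 + (1/8) x^5 + (2/15) x^6 + O(x^7).

a_0 = -2; a_1 = 1; a_2 = 2; a_3 = -1/2; a_4 = -2/3; a_5 = 1/8; a_6 = 2/15


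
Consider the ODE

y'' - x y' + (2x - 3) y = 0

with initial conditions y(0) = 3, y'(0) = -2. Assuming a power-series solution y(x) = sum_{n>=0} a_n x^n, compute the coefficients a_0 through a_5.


Ansatz: y(x) = sum_{n>=0} a_n x^n, so y'(x) = sum_{n>=1} n a_n x^(n-1) and y''(x) = sum_{n>=2} n(n-1) a_n x^(n-2).
Substitute into P(x) y'' + Q(x) y' + R(x) y = 0 with P(x) = 1, Q(x) = -x, R(x) = 2x - 3, and match powers of x.
Initial conditions: a_0 = 3, a_1 = -2.
Setting the coefficient of each power of x to zero and solving order by order (substituting the coefficients already found):
  x^0: 2 a_2 - 3 a_0 = 0  ->  2 a_2 = 3 a_0 = 9  ->  a_2 = 9/2
  x^1: 6 a_3 - 4 a_1 + 2 a_0 = 0  ->  6 a_3 = 4 a_1 - 2 a_0 = -14  ->  a_3 = -7/3
  x^2: 12 a_4 - 5 a_2 + 2 a_1 = 0  ->  12 a_4 = 5 a_2 - 2 a_1 = 53/2  ->  a_4 = 53/24
  x^3: 20 a_5 - 6 a_3 + 2 a_2 = 0  ->  20 a_5 = 6 a_3 - 2 a_2 = -23  ->  a_5 = -23/20
Truncated series: y(x) = 3 - 2 x + (9/2) x^2 - (7/3) x^3 + (53/24) x^4 - (23/20) x^5 + O(x^6).

a_0 = 3; a_1 = -2; a_2 = 9/2; a_3 = -7/3; a_4 = 53/24; a_5 = -23/20


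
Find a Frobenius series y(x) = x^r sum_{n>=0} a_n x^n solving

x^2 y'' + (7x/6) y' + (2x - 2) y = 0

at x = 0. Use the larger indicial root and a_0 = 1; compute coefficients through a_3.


Write in Frobenius form y'' + (p(x)/x) y' + (q(x)/x^2) y = 0:
  p(x) = 7/6,  q(x) = 2x - 2.
Indicial equation: r(r-1) + (7/6) r + (-2) = 0 -> roots r_1 = 4/3, r_2 = -3/2.
Take r = r_1 = 4/3. Let y(x) = x^r sum_{n>=0} a_n x^n with a_0 = 1.
Substitute y = x^r sum a_n x^n and match x^{r+n}. The recurrence is
  D(n) a_n + 2 a_{n-1} = 0,  where D(n) = (r+n)(r+n-1) + (7/6)(r+n) + (-2).
  a_n = -2 / D(n) * a_{n-1}.
Since the indicial polynomial factors as (r - r_1)(r - r_2), D(n) = (r_1 + n - r_1)(r_1 + n - r_2) = n(n + 17/6).
Evaluating step by step (a_0 = 1):
  n = 1: D(1) = 1(1 + 17/6) = 23/6; numerator = -2(1) = -2; a_1 = (-2)/(23/6) = -12/23
  n = 2: D(2) = 2(2 + 17/6) = 29/3; numerator = -2(-12/23) = 24/23; a_2 = (24/23)/(29/3) = 72/667
  n = 3: D(3) = 3(3 + 17/6) = 35/2; numerator = -2(72/667) = -144/667; a_3 = (-144/667)/(35/2) = -288/23345

r = 4/3; a_0 = 1; a_1 = -12/23; a_2 = 72/667; a_3 = -288/23345


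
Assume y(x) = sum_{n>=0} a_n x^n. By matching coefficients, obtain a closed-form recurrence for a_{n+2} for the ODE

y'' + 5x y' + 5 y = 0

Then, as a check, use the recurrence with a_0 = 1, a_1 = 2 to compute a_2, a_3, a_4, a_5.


Substitute y = sum_n a_n x^n.
y''(x) has coefficient (n+2)(n+1) a_{n+2} at x^n;
5 x y'(x) has coefficient 5 n a_n at x^n (shift);
5 y(x) has coefficient 5 a_n at x^n.
Matching x^n: (n+2)(n+1) a_{n+2} + (5n + 5) a_n = 0.
Thus a_{n+2} = (-5n - 5) / ((n+1)(n+2)) * a_n.

Check with a_0 = 1, a_1 = 2 (apply the recurrence for n = 0, 1, 2, 3): a_0 = 1, a_1 = 2, a_2 = -5/2, a_3 = -10/3, a_4 = 25/8, a_5 = 10/3.

a_(n+2) = (-5n - 5) / ((n+1)(n+2)) * a_n; check: a_0 = 1, a_1 = 2, a_2 = -5/2, a_3 = -10/3, a_4 = 25/8, a_5 = 10/3


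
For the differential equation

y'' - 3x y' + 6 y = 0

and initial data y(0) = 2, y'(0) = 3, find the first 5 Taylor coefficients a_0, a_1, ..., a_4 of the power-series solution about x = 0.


Ansatz: y(x) = sum_{n>=0} a_n x^n, so y'(x) = sum_{n>=1} n a_n x^(n-1) and y''(x) = sum_{n>=2} n(n-1) a_n x^(n-2).
Substitute into P(x) y'' + Q(x) y' + R(x) y = 0 with P(x) = 1, Q(x) = -3x, R(x) = 6, and match powers of x.
Initial conditions: a_0 = 2, a_1 = 3.
Setting the coefficient of each power of x to zero and solving order by order (substituting the coefficients already found):
  x^0: 2 a_2 + 6 a_0 = 0  ->  2 a_2 = -6 a_0 = -12  ->  a_2 = -6
  x^1: 6 a_3 + 3 a_1 = 0  ->  6 a_3 = -3 a_1 = -9  ->  a_3 = -3/2
  x^2: 12 a_4 = 0  ->  a_4 = 0
Truncated series: y(x) = 2 + 3 x - 6 x^2 - (3/2) x^3 + O(x^5).

a_0 = 2; a_1 = 3; a_2 = -6; a_3 = -3/2; a_4 = 0


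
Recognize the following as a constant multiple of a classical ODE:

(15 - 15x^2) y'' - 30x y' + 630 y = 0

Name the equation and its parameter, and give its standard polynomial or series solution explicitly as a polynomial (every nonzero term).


All three coefficients share the factor 15; dividing through by 15 gives  (1 - x^2) y'' - 2x y' + 42 y = 0.
This matches the Legendre equation (1 - x^2) y'' - 2x y' + n(n+1) y = 0 (note the -2x y' term) with n(n+1) = 42, so n = 6; the polynomial solution is P_6(x).
With y = sum_k a_k x^k, matching x^k gives (k+2)(k+1) a_{k+2} = [k(k+1) - n(n+1)] a_k = (k - 6)(k + 7) a_k. The right side vanishes at k = 6, so the series with the parity of 6 terminates at degree 6.
Standard normalization (P_n(1) = 1): leading coefficient (2n)!/(2^n (n!)^2) = 479001600/(64*518400) = 231/16, so a_6 = 231/16. Work downward with a_k = (k+1)(k+2) a_{k+2} / ((k - 6)(k + 7)):
  a_4 = (5)(6)(231/16) / ((4 - 6)(4 + 7)) = (3465/8)/(-22) = -315/16
  a_2 = (3)(4)(-315/16) / ((2 - 6)(2 + 7)) = (-945/4)/(-36) = 105/16
  a_0 = (1)(2)(105/16) / ((0 - 6)(0 + 7)) = (105/8)/(-42) = -5/16
Hence P_6(x) = 231 x^6/16 - 315 x^4/16 + 105 x^2/16 - 5/16.

P_6(x); series = 231 x^6/16 - 315 x^4/16 + 105 x^2/16 - 5/16


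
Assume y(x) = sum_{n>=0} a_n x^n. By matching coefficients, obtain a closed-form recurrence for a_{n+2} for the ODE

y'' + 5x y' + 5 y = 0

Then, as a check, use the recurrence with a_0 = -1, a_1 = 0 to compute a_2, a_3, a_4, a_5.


Substitute y = sum_n a_n x^n.
y''(x) has coefficient (n+2)(n+1) a_{n+2} at x^n;
5 x y'(x) has coefficient 5 n a_n at x^n (shift);
5 y(x) has coefficient 5 a_n at x^n.
Matching x^n: (n+2)(n+1) a_{n+2} + (5n + 5) a_n = 0.
Thus a_{n+2} = (-5n - 5) / ((n+1)(n+2)) * a_n.

Check with a_0 = -1, a_1 = 0 (apply the recurrence for n = 0, 1, 2, 3): a_0 = -1, a_1 = 0, a_2 = 5/2, a_3 = 0, a_4 = -25/8, a_5 = 0.

a_(n+2) = (-5n - 5) / ((n+1)(n+2)) * a_n; check: a_0 = -1, a_1 = 0, a_2 = 5/2, a_3 = 0, a_4 = -25/8, a_5 = 0


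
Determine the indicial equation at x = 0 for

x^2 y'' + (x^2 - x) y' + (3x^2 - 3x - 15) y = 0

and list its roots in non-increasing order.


Divide by x^2 to reach normal form y'' + P_1(x) y' + P_2(x) y = 0 with P_1(x) = 1 - 1/x and P_2(x) = 3 - 3/x - 15/x^2.
x = 0 is a singular point because the y'-coefficient 1 - 1/x has a pole at x = 0 and the y-coefficient 3 - 3/x - 15/x^2 has a pole at x = 0.
It is a regular singular point because x P_1(x) = p(x) = x - 1 and x^2 P_2(x) = q(x) = 3x^2 - 3x - 15 are polynomials, hence analytic at x = 0.
p(0) = -1,  q(0) = -15.
Indicial equation: r(r-1) + p(0) r + q(0) = 0, i.e. r^2 + (p(0) - 1) r + q(0) = 0, i.e. r^2 - 2 r - 15 = 0.
Discriminant: (-2)^2 - 4(-15) = 64, so r = (2 ± 8)/2.
Solving: r_1 = 5, r_2 = -3.

indicial: r^2 - 2 r - 15 = 0; roots r_1 = 5, r_2 = -3


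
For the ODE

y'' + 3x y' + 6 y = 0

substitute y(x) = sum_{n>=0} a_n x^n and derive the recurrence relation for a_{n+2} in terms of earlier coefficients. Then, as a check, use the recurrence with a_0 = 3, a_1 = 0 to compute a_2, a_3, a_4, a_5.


Substitute y = sum_n a_n x^n.
y''(x) has coefficient (n+2)(n+1) a_{n+2} at x^n;
3 x y'(x) has coefficient 3 n a_n at x^n (shift);
6 y(x) has coefficient 6 a_n at x^n.
Matching x^n: (n+2)(n+1) a_{n+2} + (3n + 6) a_n = 0.
Thus a_{n+2} = (-3n - 6) / ((n+1)(n+2)) * a_n.

Check with a_0 = 3, a_1 = 0 (apply the recurrence for n = 0, 1, 2, 3): a_0 = 3, a_1 = 0, a_2 = -9, a_3 = 0, a_4 = 9, a_5 = 0.

a_(n+2) = (-3n - 6) / ((n+1)(n+2)) * a_n; check: a_0 = 3, a_1 = 0, a_2 = -9, a_3 = 0, a_4 = 9, a_5 = 0


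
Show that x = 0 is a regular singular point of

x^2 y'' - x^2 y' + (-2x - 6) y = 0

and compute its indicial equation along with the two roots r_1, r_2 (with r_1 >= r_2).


Divide by x^2 to reach normal form y'' + P_1(x) y' + P_2(x) y = 0 with P_1(x) = -1 and P_2(x) = -2/x - 6/x^2.
x = 0 is a singular point because the y-coefficient -2/x - 6/x^2 has a pole at x = 0.
It is a regular singular point because x P_1(x) = p(x) = -x and x^2 P_2(x) = q(x) = -2x - 6 are polynomials, hence analytic at x = 0.
p(0) = 0,  q(0) = -6.
Indicial equation: r(r-1) + p(0) r + q(0) = 0, i.e. r^2 + (p(0) - 1) r + q(0) = 0, i.e. r^2 - 1 r - 6 = 0.
Discriminant: (-1)^2 - 4(-6) = 25, so r = (1 ± 5)/2.
Solving: r_1 = 3, r_2 = -2.

indicial: r^2 - 1 r - 6 = 0; roots r_1 = 3, r_2 = -2


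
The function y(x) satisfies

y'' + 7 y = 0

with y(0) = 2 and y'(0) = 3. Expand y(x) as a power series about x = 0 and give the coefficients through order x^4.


Ansatz: y(x) = sum_{n>=0} a_n x^n, so y'(x) = sum_{n>=1} n a_n x^(n-1) and y''(x) = sum_{n>=2} n(n-1) a_n x^(n-2).
Substitute into P(x) y'' + Q(x) y' + R(x) y = 0 with P(x) = 1, Q(x) = 0, R(x) = 7, and match powers of x.
Initial conditions: a_0 = 2, a_1 = 3.
Setting the coefficient of each power of x to zero and solving order by order (substituting the coefficients already found):
  x^0: 2 a_2 + 7 a_0 = 0  ->  2 a_2 = -7 a_0 = -14  ->  a_2 = -7
  x^1: 6 a_3 + 7 a_1 = 0  ->  6 a_3 = -7 a_1 = -21  ->  a_3 = -7/2
  x^2: 12 a_4 + 7 a_2 = 0  ->  12 a_4 = -7 a_2 = 49  ->  a_4 = 49/12
Truncated series: y(x) = 2 + 3 x - 7 x^2 - (7/2) x^3 + (49/12) x^4 + O(x^5).

a_0 = 2; a_1 = 3; a_2 = -7; a_3 = -7/2; a_4 = 49/12


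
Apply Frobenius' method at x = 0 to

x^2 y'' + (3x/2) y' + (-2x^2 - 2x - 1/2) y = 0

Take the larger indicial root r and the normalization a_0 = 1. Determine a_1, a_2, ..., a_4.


Write in Frobenius form y'' + (p(x)/x) y' + (q(x)/x^2) y = 0:
  p(x) = 3/2,  q(x) = -2x^2 - 2x - 1/2.
Indicial equation: r(r-1) + (3/2) r + (-1/2) = 0 -> roots r_1 = 1/2, r_2 = -1.
Take r = r_1 = 1/2. Let y(x) = x^r sum_{n>=0} a_n x^n with a_0 = 1.
Substitute y = x^r sum a_n x^n and match x^{r+n}. The recurrence is
  D(n) a_n - 2 a_{n-1} - 2 a_{n-2} = 0,  where D(n) = (r+n)(r+n-1) + (3/2)(r+n) + (-1/2).
  a_n = [2 a_{n-1} + 2 a_{n-2}] / D(n).
Since the indicial polynomial factors as (r - r_1)(r - r_2), D(n) = (r_1 + n - r_1)(r_1 + n - r_2) = n(n + 3/2).
Evaluating step by step (a_0 = 1):
  n = 1: D(1) = 1(1 + 3/2) = 5/2; numerator = 2(1) = 2; a_1 = (2)/(5/2) = 4/5
  n = 2: D(2) = 2(2 + 3/2) = 7; numerator = 2(4/5) + 2(1) = 18/5; a_2 = (18/5)/(7) = 18/35
  n = 3: D(3) = 3(3 + 3/2) = 27/2; numerator = 2(18/35) + 2(4/5) = 92/35; a_3 = (92/35)/(27/2) = 184/945
  n = 4: D(4) = 4(4 + 3/2) = 22; numerator = 2(184/945) + 2(18/35) = 268/189; a_4 = (268/189)/(22) = 134/2079

r = 1/2; a_0 = 1; a_1 = 4/5; a_2 = 18/35; a_3 = 184/945; a_4 = 134/2079


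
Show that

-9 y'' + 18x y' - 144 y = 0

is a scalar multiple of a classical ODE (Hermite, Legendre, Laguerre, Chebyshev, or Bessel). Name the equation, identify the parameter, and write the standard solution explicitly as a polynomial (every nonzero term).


All three coefficients share the factor -9; dividing through by -9 gives  y'' - 2x y' + 16 y = 0.
This matches the Hermite equation y'' - 2x y' + 2n y = 0 with 2n = 16, so n = 8; the polynomial solution is H_8(x).
With y = sum_k a_k x^k, matching x^k gives (k+2)(k+1) a_{k+2} = 2(k - n) a_k = 2(k - 8) a_k. The right side vanishes at k = 8, so the series with the parity of 8 terminates at degree 8.
Standard normalization: leading coefficient of H_n is 2^n, so a_8 = 2^8 = 256. Work downward with a_k = (k+1)(k+2) a_{k+2} / (2(k - n)):
  a_6 = (7)(8)(256) / (2(6 - 8)) = 14336/(-4) = -3584
  a_4 = (5)(6)(-3584) / (2(4 - 8)) = -107520/(-8) = 13440
  a_2 = (3)(4)(13440) / (2(2 - 8)) = 161280/(-12) = -13440
  a_0 = (1)(2)(-13440) / (2(0 - 8)) = -26880/(-16) = 1680
Hence H_8(x) = 256 x^8 - 3584 x^6 + 13440 x^4 - 13440 x^2 + 1680.

H_8(x); series = 256 x^8 - 3584 x^6 + 13440 x^4 - 13440 x^2 + 1680
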